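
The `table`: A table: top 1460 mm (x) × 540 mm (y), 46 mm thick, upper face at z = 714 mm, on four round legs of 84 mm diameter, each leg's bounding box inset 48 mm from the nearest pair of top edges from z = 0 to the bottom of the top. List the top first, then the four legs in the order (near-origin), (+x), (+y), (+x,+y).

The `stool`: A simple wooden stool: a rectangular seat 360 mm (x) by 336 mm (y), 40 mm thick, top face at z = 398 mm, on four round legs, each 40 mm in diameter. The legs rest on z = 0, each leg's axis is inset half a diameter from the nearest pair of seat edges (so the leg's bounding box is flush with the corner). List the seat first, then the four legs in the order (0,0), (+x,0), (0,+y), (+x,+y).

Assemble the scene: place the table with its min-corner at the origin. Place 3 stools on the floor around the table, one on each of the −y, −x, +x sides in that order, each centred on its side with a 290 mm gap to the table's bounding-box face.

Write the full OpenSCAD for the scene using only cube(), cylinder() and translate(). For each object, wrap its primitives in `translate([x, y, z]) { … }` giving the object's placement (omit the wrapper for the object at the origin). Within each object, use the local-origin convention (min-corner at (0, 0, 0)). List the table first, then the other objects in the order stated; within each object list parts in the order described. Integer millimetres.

translate([0, 0, 668]) cube([1460, 540, 46]);
translate([90, 90, 0]) cylinder(h = 668, r = 42);
translate([1370, 90, 0]) cylinder(h = 668, r = 42);
translate([90, 450, 0]) cylinder(h = 668, r = 42);
translate([1370, 450, 0]) cylinder(h = 668, r = 42);
translate([550, -626, 0]) {
  translate([0, 0, 358]) cube([360, 336, 40]);
  translate([20, 20, 0]) cylinder(h = 358, r = 20);
  translate([340, 20, 0]) cylinder(h = 358, r = 20);
  translate([20, 316, 0]) cylinder(h = 358, r = 20);
  translate([340, 316, 0]) cylinder(h = 358, r = 20);
}
translate([-650, 102, 0]) {
  translate([0, 0, 358]) cube([360, 336, 40]);
  translate([20, 20, 0]) cylinder(h = 358, r = 20);
  translate([340, 20, 0]) cylinder(h = 358, r = 20);
  translate([20, 316, 0]) cylinder(h = 358, r = 20);
  translate([340, 316, 0]) cylinder(h = 358, r = 20);
}
translate([1750, 102, 0]) {
  translate([0, 0, 358]) cube([360, 336, 40]);
  translate([20, 20, 0]) cylinder(h = 358, r = 20);
  translate([340, 20, 0]) cylinder(h = 358, r = 20);
  translate([20, 316, 0]) cylinder(h = 358, r = 20);
  translate([340, 316, 0]) cylinder(h = 358, r = 20);
}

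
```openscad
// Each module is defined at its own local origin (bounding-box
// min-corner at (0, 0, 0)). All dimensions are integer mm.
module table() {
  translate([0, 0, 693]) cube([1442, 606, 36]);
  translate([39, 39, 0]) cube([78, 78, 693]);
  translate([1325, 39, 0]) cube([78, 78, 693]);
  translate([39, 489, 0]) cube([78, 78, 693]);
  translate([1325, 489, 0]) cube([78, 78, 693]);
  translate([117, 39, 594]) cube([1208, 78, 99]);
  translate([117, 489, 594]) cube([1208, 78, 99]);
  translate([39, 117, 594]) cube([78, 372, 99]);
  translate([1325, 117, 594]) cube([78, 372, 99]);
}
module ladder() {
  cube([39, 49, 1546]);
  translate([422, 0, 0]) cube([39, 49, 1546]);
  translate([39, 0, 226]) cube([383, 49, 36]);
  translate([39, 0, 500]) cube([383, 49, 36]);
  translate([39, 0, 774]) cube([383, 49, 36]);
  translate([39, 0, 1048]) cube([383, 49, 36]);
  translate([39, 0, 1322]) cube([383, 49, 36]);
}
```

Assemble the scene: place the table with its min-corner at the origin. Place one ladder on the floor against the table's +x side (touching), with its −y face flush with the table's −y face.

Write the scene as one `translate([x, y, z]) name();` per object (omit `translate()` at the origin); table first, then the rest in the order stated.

table();
translate([1442, 0, 0]) ladder();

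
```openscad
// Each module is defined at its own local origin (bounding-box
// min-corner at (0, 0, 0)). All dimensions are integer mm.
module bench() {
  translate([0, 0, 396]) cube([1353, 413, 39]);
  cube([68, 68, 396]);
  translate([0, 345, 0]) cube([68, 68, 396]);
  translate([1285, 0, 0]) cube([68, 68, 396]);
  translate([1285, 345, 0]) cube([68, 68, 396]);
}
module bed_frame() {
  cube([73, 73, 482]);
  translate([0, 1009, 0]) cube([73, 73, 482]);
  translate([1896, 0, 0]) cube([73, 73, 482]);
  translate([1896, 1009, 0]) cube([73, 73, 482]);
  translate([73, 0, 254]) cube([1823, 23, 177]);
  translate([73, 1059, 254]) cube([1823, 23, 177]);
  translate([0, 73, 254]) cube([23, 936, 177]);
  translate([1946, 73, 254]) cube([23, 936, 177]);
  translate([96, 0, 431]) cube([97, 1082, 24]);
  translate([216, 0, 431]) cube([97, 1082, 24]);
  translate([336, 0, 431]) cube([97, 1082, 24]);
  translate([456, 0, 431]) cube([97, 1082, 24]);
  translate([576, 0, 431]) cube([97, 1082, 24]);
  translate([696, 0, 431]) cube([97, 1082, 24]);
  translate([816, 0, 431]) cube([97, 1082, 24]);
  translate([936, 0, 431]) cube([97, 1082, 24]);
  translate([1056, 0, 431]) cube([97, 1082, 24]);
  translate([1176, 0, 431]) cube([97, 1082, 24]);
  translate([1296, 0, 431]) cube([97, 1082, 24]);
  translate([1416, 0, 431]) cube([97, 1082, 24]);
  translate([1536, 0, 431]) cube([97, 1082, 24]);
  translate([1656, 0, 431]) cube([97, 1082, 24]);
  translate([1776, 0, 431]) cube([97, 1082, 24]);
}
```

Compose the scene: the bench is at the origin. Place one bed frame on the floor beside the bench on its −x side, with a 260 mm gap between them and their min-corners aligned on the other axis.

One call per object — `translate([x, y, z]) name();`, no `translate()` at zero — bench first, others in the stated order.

bench();
translate([-2229, 0, 0]) bed_frame();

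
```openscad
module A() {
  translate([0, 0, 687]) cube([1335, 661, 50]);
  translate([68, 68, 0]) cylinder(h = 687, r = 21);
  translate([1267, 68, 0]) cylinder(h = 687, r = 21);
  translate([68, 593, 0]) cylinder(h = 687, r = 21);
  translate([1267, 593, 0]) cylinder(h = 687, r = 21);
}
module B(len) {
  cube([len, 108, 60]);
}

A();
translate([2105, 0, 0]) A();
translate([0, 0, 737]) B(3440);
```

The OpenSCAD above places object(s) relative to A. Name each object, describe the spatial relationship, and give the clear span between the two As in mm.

A is a table. B is a beam. A beam spans the tops of two tables. The clear span between the two tables is 770 mm.

Second table starts at x = 2105; first ends at x = 1335; clear span = 2105 − 1335 = 770 mm.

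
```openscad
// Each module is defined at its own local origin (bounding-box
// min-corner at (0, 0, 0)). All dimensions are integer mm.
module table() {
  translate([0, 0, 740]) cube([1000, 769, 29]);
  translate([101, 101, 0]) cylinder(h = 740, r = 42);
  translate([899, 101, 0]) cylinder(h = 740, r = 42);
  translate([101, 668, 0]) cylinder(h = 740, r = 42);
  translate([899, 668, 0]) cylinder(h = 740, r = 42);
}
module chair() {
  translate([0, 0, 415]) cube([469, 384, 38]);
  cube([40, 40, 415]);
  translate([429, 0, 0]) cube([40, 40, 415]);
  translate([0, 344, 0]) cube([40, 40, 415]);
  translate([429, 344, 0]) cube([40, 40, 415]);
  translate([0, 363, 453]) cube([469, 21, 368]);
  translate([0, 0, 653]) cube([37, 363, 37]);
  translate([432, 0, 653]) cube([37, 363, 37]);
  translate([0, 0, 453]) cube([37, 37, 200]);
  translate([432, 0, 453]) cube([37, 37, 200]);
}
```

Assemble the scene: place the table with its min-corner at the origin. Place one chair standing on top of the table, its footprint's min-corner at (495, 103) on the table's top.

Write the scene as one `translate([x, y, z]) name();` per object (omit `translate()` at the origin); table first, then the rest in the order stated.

table();
translate([495, 103, 769]) chair();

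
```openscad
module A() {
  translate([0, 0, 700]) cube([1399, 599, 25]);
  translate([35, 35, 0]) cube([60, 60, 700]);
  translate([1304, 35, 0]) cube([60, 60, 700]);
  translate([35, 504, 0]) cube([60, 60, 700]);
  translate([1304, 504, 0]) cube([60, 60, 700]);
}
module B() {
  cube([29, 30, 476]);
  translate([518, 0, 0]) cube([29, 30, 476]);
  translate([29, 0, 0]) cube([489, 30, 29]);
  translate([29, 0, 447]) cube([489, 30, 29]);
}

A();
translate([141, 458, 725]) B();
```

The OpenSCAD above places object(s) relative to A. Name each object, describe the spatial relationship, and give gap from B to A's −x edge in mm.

A is a table. B is a picture frame. The picture frame is on top of the table. The gap from the picture frame to the table's −x edge is 141 mm.

The picture frame's min-x is at 141; the table's min-x is 0; gap = 141 mm.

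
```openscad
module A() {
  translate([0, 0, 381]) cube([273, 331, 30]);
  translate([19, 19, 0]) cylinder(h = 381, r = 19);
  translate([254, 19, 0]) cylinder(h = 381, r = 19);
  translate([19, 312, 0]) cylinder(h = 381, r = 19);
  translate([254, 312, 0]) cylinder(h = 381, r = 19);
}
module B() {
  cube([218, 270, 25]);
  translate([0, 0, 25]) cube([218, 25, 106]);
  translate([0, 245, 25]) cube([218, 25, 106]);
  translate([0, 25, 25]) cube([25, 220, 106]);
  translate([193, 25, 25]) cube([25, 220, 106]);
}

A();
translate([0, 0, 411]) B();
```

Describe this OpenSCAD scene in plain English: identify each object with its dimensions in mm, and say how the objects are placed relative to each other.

A is a four-legged stool. The seat is a 273×331×30 mm slab whose top surface is at z = 411 mm; four round legs, each 38 mm in diameter, run from the floor (z = 0) to the underside of the seat, each leg's axis is inset half a diameter from the nearest pair of seat edges (so the leg's bounding box is flush with the corner).

B is an open storage box with external size 218×270×131 mm and wall thickness 25 mm (the base is also 25 mm thick). The base covers the whole footprint; the four walls stand on the base, with the y-facing walls full-width and the x-facing walls fitting between their inner faces.

The open box is on top of the stool.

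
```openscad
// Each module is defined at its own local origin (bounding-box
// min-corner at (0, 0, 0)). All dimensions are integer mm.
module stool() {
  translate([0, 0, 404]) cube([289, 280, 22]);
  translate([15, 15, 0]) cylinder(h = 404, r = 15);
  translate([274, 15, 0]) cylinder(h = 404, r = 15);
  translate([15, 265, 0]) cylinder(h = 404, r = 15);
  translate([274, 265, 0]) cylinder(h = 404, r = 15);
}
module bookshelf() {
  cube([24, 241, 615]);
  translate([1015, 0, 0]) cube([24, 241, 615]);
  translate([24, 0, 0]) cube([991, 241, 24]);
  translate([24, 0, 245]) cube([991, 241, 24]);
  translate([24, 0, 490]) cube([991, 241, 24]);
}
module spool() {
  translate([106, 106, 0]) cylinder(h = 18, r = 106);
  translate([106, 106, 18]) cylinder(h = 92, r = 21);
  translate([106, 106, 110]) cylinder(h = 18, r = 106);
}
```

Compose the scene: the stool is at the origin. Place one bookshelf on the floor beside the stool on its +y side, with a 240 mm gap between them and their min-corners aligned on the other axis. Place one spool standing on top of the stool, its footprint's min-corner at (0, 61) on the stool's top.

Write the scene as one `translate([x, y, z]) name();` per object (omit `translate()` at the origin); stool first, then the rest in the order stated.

stool();
translate([0, 520, 0]) bookshelf();
translate([0, 61, 426]) spool();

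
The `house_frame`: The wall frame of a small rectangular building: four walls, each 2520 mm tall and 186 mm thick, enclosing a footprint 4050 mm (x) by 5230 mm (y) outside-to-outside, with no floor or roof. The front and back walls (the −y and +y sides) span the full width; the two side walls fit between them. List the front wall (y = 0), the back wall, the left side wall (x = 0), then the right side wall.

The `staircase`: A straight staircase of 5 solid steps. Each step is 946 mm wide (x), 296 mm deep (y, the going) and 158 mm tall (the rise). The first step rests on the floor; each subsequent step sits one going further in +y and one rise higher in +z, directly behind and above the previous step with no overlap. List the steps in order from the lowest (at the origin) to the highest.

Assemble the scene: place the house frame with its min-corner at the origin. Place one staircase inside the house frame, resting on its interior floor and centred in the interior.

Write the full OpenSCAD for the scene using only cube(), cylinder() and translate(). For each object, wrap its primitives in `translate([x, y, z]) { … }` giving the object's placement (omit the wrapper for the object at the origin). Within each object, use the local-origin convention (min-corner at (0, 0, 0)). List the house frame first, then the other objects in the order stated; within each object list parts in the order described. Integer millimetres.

cube([4050, 186, 2520]);
translate([0, 5044, 0]) cube([4050, 186, 2520]);
translate([0, 186, 0]) cube([186, 4858, 2520]);
translate([3864, 186, 0]) cube([186, 4858, 2520]);
translate([1552, 1875, 0]) {
  cube([946, 296, 158]);
  translate([0, 296, 158]) cube([946, 296, 158]);
  translate([0, 592, 316]) cube([946, 296, 158]);
  translate([0, 888, 474]) cube([946, 296, 158]);
  translate([0, 1184, 632]) cube([946, 296, 158]);
}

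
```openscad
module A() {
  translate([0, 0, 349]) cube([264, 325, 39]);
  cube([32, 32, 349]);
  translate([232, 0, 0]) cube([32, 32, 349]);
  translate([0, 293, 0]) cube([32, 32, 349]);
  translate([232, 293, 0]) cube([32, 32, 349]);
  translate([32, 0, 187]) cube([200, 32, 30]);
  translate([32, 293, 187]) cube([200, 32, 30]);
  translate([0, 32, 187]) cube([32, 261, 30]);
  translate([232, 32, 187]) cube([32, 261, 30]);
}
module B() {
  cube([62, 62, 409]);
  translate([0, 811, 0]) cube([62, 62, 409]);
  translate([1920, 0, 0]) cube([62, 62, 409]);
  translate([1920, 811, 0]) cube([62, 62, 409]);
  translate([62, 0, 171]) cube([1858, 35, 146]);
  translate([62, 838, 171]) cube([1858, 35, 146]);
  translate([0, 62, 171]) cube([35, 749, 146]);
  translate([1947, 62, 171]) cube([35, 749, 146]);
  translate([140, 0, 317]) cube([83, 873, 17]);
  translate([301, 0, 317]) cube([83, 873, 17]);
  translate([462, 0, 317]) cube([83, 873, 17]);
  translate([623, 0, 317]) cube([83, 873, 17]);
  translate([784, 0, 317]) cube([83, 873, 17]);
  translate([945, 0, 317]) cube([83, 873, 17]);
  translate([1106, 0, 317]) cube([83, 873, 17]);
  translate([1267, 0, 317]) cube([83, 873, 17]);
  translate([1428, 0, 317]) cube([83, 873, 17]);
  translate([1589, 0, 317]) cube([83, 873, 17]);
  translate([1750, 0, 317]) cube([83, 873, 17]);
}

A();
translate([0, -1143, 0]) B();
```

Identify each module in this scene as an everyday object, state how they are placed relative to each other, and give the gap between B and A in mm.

A is a stool. B is a bed frame. The bed frame is on the floor beside the stool on its −y side. The gap between the bed frame and the stool is 270 mm.

The bed frame's nearest face is 270 mm from the stool's −y face.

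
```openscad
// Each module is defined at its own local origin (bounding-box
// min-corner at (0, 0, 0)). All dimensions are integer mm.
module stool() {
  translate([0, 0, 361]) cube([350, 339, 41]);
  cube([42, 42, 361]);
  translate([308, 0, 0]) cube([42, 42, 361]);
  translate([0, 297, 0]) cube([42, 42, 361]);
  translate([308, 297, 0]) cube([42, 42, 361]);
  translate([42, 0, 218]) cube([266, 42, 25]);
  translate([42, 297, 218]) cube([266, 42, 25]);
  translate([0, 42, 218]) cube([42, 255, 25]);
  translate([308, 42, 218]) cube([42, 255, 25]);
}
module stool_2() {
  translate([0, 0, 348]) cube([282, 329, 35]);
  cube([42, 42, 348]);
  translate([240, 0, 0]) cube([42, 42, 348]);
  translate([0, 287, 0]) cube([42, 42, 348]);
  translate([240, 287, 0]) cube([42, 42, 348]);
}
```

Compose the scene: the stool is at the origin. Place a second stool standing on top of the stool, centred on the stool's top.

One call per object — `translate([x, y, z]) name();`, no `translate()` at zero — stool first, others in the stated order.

stool();
translate([34, 5, 402]) stool_2();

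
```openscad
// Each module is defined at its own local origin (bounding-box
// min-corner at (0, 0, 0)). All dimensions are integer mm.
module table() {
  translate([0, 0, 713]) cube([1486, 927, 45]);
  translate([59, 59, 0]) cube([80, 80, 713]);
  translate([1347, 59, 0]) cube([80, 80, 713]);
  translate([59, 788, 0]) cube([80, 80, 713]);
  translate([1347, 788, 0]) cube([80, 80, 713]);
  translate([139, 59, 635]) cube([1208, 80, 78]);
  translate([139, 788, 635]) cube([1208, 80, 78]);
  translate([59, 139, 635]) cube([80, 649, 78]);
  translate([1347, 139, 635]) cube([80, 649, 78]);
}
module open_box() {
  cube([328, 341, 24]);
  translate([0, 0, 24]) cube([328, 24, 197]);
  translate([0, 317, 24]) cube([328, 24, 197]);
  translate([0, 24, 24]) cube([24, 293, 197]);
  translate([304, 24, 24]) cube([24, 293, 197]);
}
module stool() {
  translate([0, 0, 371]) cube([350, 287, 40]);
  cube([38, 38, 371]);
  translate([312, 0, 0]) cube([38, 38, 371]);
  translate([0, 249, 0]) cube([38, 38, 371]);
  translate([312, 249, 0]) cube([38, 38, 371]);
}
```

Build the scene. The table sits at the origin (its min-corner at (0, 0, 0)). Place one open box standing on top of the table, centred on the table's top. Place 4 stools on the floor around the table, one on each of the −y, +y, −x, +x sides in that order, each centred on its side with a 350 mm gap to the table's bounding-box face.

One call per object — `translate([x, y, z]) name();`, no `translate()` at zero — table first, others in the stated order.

table();
translate([579, 293, 758]) open_box();
translate([568, -637, 0]) stool();
translate([568, 1277, 0]) stool();
translate([-700, 320, 0]) stool();
translate([1836, 320, 0]) stool();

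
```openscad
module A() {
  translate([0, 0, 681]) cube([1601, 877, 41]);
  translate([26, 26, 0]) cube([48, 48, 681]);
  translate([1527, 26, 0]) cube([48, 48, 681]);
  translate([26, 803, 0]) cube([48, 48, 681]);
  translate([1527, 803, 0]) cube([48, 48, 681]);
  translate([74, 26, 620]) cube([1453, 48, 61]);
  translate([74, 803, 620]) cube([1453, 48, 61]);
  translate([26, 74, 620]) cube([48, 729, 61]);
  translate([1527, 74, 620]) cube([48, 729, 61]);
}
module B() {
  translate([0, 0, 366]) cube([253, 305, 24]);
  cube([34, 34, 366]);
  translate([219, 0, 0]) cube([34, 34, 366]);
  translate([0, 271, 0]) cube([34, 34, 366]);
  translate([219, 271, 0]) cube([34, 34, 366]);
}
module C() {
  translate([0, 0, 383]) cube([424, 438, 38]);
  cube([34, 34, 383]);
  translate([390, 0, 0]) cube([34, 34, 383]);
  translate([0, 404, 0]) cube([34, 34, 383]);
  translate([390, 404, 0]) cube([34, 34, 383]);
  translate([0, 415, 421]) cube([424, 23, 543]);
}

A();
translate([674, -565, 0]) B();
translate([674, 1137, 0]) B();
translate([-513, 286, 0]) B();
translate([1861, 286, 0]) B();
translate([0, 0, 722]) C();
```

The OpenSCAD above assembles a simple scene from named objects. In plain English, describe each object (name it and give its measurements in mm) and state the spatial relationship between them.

A is a rectangular dining table. The top is 1601×877×41 mm with its upper surface at z = 722 mm. It stands on four 48×48 mm square legs, each inset 26 mm from the nearest pair of top edges, running from the floor to the underside of the top. Four apron rails, 48 mm thick and 61 mm tall, run between adjacent legs with their top edges flush with the underside of the top and their outer faces flush with the legs' outer faces.

B is a four-legged stool. The seat is a 253×305×24 mm slab whose top surface is at z = 390 mm; four square legs, each 34×34 mm in cross-section, run from the floor (z = 0) to the underside of the seat, each flush with a corner of the seat.

C is a chair: 424×438 mm seat, 38 mm thick, top at z = 421 mm, on four 34 mm square corner legs flush with the seat edges. A 23 mm thick backrest slab spans the full seat width, extending 543 mm above the seat top, its back face flush with the seat's +y edge.

Four stools sit around the table at the −y, +y, −x, +x sides. The chair is on top of the table.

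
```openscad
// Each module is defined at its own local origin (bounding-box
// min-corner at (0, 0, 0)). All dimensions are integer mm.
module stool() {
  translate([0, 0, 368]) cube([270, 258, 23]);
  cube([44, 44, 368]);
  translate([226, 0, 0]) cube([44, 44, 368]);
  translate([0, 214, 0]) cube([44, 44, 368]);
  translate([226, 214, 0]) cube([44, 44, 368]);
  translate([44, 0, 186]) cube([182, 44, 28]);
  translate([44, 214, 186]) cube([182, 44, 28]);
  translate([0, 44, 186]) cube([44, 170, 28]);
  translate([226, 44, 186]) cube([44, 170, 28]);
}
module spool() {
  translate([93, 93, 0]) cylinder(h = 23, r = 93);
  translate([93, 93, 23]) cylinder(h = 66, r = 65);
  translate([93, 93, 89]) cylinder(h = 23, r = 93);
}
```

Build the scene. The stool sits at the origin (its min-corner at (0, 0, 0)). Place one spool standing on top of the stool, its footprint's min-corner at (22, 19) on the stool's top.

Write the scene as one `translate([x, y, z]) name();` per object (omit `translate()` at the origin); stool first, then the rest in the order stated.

stool();
translate([22, 19, 391]) spool();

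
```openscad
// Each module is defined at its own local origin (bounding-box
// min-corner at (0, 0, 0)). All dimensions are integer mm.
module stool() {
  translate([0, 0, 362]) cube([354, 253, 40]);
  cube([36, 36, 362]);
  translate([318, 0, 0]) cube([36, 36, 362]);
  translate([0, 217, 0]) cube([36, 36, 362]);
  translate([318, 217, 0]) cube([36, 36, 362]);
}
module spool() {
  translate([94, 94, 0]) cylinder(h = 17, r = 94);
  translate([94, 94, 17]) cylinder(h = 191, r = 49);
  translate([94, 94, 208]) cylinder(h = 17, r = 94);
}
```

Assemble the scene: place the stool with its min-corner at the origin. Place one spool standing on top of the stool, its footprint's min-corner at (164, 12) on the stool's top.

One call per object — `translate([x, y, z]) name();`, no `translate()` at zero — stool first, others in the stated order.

stool();
translate([164, 12, 402]) spool();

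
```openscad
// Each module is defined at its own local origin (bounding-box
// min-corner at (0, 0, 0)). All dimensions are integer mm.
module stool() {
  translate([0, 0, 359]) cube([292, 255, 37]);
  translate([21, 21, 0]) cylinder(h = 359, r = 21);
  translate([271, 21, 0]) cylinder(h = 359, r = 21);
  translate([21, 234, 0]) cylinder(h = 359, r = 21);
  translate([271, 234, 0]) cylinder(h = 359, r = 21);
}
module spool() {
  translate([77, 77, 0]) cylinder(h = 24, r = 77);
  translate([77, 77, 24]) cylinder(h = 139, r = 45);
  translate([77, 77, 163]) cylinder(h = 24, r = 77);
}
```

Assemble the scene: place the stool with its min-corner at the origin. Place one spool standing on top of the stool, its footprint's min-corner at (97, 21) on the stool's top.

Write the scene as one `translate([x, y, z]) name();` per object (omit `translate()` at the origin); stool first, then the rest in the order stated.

stool();
translate([97, 21, 396]) spool();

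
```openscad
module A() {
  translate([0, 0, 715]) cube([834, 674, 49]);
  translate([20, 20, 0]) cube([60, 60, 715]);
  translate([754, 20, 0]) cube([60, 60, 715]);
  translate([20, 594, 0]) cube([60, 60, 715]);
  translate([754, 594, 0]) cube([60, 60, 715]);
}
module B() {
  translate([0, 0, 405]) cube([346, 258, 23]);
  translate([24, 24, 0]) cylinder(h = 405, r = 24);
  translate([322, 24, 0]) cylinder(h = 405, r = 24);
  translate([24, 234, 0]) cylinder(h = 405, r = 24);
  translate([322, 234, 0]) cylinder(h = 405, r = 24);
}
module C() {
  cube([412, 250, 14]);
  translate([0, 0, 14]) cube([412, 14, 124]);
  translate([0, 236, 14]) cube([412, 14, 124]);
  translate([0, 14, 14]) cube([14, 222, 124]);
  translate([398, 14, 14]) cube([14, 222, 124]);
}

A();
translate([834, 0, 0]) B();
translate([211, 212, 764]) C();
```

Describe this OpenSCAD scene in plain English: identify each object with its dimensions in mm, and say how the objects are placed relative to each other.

A is a rectangular dining table. The top is 834×674×49 mm with its upper surface at z = 764 mm. It stands on four 60×60 mm square legs, each inset 20 mm from the nearest pair of top edges, running from the floor to the underside of the top.

B is a four-legged stool. The seat is a 346×258×23 mm slab whose top surface is at z = 428 mm; four round legs, each 48 mm in diameter, run from the floor (z = 0) to the underside of the seat, each leg's axis is inset half a diameter from the nearest pair of seat edges (so the leg's bounding box is flush with the corner).

C is an open-topped rectangular box: outside dimensions 412×250×138 mm, with a uniform wall and base thickness of 14 mm. The base is a full 412×250 slab on the floor; four walls sit on top of the base. The front and back walls (the −y and +y sides) span the full width; the two side walls fit between them.

The stool is against the table's +x side, with their −y faces flush. The open box is on top of the table, centred.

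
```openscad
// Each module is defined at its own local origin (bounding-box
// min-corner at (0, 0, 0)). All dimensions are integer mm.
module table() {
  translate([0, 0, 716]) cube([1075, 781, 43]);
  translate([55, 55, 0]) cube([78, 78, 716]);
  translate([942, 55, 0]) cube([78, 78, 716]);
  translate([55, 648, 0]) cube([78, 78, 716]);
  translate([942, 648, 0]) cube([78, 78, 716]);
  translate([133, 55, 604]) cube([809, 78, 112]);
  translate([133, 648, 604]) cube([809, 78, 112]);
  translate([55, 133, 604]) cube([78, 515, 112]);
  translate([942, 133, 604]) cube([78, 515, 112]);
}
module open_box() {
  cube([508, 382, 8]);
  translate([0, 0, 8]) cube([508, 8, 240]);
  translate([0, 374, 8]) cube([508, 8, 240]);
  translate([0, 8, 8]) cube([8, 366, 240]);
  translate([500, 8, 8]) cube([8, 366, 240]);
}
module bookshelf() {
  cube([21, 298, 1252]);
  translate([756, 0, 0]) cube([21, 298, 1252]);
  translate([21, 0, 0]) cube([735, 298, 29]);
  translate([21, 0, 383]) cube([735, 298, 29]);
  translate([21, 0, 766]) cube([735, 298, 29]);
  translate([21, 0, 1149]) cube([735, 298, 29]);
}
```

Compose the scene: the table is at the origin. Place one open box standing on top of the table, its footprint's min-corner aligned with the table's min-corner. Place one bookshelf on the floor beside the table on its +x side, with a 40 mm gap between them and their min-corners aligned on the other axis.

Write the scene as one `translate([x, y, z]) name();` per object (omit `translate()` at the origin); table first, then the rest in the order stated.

table();
translate([0, 0, 759]) open_box();
translate([1115, 0, 0]) bookshelf();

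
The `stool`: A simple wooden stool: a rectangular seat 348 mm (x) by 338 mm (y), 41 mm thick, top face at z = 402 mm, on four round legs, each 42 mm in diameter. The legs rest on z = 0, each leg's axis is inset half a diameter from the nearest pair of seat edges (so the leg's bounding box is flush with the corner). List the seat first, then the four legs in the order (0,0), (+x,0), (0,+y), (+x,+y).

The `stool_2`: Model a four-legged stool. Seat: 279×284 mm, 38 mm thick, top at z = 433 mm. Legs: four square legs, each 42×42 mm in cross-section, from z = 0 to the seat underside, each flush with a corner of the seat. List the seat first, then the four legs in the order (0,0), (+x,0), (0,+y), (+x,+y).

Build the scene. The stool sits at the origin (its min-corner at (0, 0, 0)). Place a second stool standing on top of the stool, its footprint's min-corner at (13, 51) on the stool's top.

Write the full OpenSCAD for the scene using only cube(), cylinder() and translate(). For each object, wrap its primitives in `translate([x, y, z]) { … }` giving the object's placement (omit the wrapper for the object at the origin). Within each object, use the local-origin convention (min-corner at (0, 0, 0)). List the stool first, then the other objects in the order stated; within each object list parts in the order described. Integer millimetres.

translate([0, 0, 361]) cube([348, 338, 41]);
translate([21, 21, 0]) cylinder(h = 361, r = 21);
translate([327, 21, 0]) cylinder(h = 361, r = 21);
translate([21, 317, 0]) cylinder(h = 361, r = 21);
translate([327, 317, 0]) cylinder(h = 361, r = 21);
translate([13, 51, 402]) {
  translate([0, 0, 395]) cube([279, 284, 38]);
  cube([42, 42, 395]);
  translate([237, 0, 0]) cube([42, 42, 395]);
  translate([0, 242, 0]) cube([42, 42, 395]);
  translate([237, 242, 0]) cube([42, 42, 395]);
}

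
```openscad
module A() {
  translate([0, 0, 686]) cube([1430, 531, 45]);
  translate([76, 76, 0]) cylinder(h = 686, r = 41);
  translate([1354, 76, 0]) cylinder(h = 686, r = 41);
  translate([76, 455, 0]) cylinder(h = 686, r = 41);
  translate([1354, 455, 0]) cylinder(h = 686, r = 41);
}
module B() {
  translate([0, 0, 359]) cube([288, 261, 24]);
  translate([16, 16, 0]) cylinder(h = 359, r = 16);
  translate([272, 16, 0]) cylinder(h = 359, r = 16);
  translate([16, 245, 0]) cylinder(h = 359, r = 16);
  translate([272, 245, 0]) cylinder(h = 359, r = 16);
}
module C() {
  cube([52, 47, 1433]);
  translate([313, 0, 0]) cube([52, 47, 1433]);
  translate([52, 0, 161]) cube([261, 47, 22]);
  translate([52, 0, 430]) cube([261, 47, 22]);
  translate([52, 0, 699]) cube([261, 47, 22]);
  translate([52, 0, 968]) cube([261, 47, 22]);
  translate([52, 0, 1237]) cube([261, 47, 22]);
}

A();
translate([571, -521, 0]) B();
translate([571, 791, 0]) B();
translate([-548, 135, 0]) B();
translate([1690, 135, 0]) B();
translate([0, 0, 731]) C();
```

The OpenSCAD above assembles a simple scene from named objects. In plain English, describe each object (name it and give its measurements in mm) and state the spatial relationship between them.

A is a table with a 1430×531 mm rectangular top, 45 mm thick, top surface at z = 731 mm, supported by four round legs of 82 mm diameter, each leg's bounding box inset 35 mm from the nearest pair of top edges, running from the floor.

B is a simple wooden stool: a rectangular seat 288 mm (x) by 261 mm (y), 24 mm thick, top face at z = 383 mm, on four round legs, each 32 mm in diameter. The legs rest on z = 0, each leg's axis is inset half a diameter from the nearest pair of seat edges (so the leg's bounding box is flush with the corner).

C is a straight ladder. Two 52×47 mm vertical rails, 1433 mm tall, stand 365 mm apart (outside-to-outside) with their front faces coplanar on the −y side. 5 rungs, each 47 mm deep and 22 mm tall, span between the inner faces of the rails, front faces flush with the rails. The lowest rung's underside is at z = 161 mm and rungs are spaced 269 mm apart (underside to underside).

Four stools sit around the table at the −y, +y, −x, +x sides. The ladder is on top of the table.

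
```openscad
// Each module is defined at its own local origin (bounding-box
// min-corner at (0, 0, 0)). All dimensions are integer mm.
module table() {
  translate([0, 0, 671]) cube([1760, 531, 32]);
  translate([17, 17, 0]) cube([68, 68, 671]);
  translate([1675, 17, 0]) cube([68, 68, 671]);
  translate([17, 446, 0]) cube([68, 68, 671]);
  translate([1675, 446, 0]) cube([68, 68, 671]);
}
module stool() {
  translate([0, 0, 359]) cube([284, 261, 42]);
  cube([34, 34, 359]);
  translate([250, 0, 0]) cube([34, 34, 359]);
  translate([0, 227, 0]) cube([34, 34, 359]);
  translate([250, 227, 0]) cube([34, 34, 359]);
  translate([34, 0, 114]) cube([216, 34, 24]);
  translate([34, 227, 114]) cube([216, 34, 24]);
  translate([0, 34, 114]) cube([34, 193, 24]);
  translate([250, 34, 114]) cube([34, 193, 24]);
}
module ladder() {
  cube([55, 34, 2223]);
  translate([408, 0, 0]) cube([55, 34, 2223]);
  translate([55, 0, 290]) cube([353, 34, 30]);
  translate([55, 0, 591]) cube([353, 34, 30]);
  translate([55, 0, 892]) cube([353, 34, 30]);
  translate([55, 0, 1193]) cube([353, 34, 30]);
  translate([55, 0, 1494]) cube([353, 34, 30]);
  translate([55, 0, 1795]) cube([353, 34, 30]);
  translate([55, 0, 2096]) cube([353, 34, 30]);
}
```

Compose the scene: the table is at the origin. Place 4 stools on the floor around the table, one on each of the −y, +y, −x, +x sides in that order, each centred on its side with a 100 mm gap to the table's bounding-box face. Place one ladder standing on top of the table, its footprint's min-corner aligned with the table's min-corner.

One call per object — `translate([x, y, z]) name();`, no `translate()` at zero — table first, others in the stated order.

table();
translate([738, -361, 0]) stool();
translate([738, 631, 0]) stool();
translate([-384, 135, 0]) stool();
translate([1860, 135, 0]) stool();
translate([0, 0, 703]) ladder();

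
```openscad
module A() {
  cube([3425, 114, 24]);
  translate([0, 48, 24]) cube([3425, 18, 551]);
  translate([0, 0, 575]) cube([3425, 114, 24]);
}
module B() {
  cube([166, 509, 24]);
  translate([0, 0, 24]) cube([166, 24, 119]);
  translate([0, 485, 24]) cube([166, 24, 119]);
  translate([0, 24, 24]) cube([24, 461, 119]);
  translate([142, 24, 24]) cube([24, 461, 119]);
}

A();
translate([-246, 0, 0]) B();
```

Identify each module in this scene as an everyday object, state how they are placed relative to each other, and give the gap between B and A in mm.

A is an I-beam. B is an open box. The open box is on the floor beside the I-beam on its −x side. The gap between the open box and the I-beam is 80 mm.

The open box's nearest face is 80 mm from the I-beam's −x face.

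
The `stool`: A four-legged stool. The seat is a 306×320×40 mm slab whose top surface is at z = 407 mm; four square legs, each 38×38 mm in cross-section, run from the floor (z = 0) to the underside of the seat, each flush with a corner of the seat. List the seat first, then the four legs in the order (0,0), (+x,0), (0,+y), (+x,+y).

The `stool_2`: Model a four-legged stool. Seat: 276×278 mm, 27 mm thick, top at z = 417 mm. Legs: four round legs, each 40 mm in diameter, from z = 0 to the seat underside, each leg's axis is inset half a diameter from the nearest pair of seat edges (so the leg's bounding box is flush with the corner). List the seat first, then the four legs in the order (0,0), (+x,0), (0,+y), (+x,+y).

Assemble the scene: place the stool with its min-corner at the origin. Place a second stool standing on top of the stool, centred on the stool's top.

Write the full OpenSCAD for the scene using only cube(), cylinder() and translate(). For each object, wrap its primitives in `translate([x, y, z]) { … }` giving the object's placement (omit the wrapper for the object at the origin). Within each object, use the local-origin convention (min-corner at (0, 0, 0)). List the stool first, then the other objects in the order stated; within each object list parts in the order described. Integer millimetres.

translate([0, 0, 367]) cube([306, 320, 40]);
cube([38, 38, 367]);
translate([268, 0, 0]) cube([38, 38, 367]);
translate([0, 282, 0]) cube([38, 38, 367]);
translate([268, 282, 0]) cube([38, 38, 367]);
translate([15, 21, 407]) {
  translate([0, 0, 390]) cube([276, 278, 27]);
  translate([20, 20, 0]) cylinder(h = 390, r = 20);
  translate([256, 20, 0]) cylinder(h = 390, r = 20);
  translate([20, 258, 0]) cylinder(h = 390, r = 20);
  translate([256, 258, 0]) cylinder(h = 390, r = 20);
}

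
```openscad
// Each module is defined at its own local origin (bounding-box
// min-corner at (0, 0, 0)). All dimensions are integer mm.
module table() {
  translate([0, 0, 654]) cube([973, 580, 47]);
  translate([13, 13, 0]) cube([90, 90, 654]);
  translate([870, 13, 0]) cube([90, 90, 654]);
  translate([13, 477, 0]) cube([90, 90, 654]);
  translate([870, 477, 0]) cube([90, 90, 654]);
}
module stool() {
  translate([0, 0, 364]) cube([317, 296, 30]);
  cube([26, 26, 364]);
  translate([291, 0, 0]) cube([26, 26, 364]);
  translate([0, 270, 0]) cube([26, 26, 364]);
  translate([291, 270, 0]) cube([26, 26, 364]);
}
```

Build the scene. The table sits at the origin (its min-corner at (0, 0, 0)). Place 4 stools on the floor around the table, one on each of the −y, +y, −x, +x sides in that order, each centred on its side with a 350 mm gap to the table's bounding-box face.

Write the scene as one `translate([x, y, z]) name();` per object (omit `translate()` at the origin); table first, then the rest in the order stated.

table();
translate([328, -646, 0]) stool();
translate([328, 930, 0]) stool();
translate([-667, 142, 0]) stool();
translate([1323, 142, 0]) stool();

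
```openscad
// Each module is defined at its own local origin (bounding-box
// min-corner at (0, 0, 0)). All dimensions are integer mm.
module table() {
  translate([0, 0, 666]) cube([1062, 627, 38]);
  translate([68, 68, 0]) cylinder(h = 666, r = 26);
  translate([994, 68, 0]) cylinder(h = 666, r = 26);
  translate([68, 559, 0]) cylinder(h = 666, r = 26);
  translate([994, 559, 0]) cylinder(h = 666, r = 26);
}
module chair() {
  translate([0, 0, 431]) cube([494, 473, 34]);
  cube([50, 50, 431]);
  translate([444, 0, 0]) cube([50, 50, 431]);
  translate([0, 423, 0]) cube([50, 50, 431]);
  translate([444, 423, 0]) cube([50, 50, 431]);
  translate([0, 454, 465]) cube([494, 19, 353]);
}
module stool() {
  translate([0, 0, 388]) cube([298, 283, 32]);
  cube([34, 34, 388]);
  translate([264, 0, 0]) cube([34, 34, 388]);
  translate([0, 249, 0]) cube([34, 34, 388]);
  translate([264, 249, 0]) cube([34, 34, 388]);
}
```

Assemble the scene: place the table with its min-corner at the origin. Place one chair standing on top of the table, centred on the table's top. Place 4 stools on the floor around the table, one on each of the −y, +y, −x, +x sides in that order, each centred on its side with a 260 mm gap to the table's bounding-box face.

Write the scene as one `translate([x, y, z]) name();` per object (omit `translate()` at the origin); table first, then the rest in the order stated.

table();
translate([284, 77, 704]) chair();
translate([382, -543, 0]) stool();
translate([382, 887, 0]) stool();
translate([-558, 172, 0]) stool();
translate([1322, 172, 0]) stool();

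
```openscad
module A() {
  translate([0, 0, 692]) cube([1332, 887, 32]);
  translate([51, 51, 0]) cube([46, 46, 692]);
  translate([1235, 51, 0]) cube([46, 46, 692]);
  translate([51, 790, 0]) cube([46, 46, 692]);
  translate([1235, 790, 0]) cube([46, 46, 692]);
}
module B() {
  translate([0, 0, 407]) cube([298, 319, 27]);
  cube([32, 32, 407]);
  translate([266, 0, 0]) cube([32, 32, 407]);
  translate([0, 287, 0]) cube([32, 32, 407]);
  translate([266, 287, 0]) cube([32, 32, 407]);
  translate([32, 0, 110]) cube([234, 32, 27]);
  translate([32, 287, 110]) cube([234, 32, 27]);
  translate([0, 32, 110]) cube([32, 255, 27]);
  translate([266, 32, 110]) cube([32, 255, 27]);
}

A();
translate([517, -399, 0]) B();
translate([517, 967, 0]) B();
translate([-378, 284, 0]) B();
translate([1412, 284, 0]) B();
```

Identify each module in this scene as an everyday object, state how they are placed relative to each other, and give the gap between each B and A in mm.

A is a table. B is a stool. Four stools sit around the table at the −y, +y, −x, +x sides. The gap between each stool and the table is 80 mm.

Each stool's nearest face is 80 mm from the table's bounding box.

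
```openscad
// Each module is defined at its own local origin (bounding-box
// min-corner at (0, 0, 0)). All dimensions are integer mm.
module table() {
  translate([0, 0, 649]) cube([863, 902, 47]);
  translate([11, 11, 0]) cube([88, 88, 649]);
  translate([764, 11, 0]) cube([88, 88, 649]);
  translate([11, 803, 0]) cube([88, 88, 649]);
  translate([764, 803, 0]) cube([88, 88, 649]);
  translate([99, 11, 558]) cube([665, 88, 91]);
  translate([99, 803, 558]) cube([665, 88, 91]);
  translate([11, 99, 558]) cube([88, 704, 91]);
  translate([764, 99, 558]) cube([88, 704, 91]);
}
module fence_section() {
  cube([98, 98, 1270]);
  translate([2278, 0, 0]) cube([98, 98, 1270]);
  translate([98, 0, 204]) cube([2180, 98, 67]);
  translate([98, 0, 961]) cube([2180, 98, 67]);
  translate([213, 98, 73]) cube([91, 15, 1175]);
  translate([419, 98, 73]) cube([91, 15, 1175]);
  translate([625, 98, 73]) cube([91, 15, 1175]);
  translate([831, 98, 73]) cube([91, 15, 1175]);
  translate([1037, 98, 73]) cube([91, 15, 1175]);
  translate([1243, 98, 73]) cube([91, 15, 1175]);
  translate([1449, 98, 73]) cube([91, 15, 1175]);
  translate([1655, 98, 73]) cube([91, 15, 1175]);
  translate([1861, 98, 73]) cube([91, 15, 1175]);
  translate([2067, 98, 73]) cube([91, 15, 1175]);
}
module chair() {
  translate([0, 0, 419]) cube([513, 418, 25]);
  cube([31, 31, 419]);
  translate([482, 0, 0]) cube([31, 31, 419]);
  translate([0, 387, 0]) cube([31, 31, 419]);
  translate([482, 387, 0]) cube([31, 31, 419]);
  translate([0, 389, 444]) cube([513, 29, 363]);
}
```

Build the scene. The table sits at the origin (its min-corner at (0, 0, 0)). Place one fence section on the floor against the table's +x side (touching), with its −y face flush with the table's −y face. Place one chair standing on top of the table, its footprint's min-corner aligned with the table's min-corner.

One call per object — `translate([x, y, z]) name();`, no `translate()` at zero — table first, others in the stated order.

table();
translate([863, 0, 0]) fence_section();
translate([0, 0, 696]) chair();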